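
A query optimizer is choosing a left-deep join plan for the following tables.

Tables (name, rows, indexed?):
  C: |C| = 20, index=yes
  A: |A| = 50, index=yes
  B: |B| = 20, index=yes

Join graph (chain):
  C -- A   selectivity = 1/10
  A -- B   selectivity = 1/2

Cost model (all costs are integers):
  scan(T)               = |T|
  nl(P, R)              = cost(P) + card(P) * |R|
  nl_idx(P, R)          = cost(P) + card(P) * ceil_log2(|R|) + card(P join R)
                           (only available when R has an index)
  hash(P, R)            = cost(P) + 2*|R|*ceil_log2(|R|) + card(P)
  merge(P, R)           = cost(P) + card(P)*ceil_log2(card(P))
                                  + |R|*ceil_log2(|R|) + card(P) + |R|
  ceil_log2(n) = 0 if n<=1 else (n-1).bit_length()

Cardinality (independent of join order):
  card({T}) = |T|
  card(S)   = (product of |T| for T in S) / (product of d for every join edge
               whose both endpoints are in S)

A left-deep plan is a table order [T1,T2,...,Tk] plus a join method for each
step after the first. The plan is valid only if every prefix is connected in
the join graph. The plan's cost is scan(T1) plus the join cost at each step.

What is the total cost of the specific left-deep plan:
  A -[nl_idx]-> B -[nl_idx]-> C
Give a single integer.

step 1: scan A: cost=50, card=50
step 2: join B via nl_idx
    card(P join B) = 50*20/(2) = 500
    cost = 50 + 50*5 + 500 = 800
step 3: join C via nl_idx
    card(P join C) = 500*20/(10) = 1000
    cost = 800 + 500*5 + 1000 = 4300

4300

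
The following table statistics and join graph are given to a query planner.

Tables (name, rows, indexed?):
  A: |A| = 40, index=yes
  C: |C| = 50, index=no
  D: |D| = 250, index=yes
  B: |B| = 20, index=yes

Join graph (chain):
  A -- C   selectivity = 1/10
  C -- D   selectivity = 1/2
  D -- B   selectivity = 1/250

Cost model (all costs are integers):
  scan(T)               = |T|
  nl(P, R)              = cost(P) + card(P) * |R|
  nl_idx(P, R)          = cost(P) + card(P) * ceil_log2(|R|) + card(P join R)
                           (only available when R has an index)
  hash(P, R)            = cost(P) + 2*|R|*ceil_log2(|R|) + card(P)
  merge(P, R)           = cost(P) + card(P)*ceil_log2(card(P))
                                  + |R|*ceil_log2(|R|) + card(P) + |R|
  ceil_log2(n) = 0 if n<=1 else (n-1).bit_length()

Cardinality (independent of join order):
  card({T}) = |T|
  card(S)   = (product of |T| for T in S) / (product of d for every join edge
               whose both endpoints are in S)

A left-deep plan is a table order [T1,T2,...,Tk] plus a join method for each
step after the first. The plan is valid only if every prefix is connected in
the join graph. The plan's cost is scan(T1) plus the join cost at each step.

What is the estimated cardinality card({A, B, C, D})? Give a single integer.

2000

Tables in S: A(40), B(20), C(50), D(250)
Edges inside S: A-C(d=10), C-D(d=2), D-B(d=250)
numerator = 40 * 20 * 50 * 250 = 10000000
denominator = 10 * 2 * 250 = 5000
card(S) = 10000000 / 5000 = 2000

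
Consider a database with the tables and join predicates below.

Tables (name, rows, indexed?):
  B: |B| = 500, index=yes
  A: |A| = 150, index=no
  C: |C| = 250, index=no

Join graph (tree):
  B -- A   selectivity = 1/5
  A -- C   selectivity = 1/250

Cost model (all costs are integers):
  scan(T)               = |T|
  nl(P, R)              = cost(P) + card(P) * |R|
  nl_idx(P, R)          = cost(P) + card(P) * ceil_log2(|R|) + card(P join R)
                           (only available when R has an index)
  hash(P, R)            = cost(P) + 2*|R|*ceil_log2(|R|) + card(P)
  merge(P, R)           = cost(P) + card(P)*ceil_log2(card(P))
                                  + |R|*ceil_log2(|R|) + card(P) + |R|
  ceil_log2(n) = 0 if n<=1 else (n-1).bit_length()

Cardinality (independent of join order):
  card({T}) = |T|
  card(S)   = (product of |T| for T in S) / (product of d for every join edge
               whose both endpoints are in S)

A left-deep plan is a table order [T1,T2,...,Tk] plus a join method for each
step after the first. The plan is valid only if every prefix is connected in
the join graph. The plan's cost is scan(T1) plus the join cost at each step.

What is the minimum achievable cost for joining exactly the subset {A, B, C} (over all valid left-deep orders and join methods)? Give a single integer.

9250

Selinger DP over subsets of {A,B,C}:
  {B}: scan cost=500, card=500
  {A}: scan cost=150, card=150
  {C}: scan cost=250, card=250
  {AB}: card=15000; try (A,hash)→3400, (B,merge)→6500, (A,merge)→6850, (B,hash)→9300, (B,nl_idx)→16500, (B,nl)→75150 …(+1); best=3400 via (A,hash)
  {AC}: card=150; try (A,hash)→2900, (C,merge)→3750, (A,merge)→3850, (C,hash)→4300, (C,nl)→37650, (A,nl)→37750; best=2900 via (A,hash)
  {ABC}: card=15000; try (B,merge)→9250, (B,hash)→12050, (B,nl_idx)→19250, (C,hash)→22400, (B,nl)→77900, (C,merge)→230650 …(+1); best=9250 via (B,merge)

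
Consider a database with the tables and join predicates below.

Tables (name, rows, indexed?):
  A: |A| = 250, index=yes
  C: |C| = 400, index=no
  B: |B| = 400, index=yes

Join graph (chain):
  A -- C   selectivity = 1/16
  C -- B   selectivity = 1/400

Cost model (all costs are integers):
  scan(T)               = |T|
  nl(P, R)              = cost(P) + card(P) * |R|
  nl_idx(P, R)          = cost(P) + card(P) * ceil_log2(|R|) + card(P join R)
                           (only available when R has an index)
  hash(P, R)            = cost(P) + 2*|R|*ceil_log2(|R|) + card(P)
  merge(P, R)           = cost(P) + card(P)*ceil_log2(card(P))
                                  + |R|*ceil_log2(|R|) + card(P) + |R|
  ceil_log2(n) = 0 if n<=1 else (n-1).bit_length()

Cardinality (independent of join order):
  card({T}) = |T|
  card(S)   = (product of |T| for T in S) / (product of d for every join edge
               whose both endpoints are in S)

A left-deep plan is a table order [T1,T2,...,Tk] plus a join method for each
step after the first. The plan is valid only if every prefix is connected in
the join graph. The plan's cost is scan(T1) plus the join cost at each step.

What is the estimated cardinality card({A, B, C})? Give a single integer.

Tables in S: A(250), B(400), C(400)
Edges inside S: A-C(d=16), C-B(d=400)
numerator = 250 * 400 * 400 = 40000000
denominator = 16 * 400 = 6400
card(S) = 40000000 / 6400 = 6250

6250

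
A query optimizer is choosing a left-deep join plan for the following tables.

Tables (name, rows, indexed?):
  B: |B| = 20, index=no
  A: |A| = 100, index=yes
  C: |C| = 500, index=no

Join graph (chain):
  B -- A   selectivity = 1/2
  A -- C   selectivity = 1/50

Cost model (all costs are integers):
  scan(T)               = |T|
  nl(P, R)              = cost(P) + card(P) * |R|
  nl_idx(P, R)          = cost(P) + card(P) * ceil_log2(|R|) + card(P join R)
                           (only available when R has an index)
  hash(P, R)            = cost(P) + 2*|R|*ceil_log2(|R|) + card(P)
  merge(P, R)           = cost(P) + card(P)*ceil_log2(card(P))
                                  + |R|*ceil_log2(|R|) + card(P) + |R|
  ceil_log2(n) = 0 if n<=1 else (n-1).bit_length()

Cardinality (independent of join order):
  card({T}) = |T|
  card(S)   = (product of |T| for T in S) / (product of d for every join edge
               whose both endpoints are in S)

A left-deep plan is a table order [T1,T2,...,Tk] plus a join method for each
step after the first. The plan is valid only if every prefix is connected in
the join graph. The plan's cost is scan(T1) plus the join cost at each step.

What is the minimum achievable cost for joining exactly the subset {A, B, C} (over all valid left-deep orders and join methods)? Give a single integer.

Selinger DP over subsets of {A,B,C}:
  {B}: scan cost=20, card=20
  {A}: scan cost=100, card=100
  {C}: scan cost=500, card=500
  {AB}: card=1000; try (B,hash)→400, (A,merge)→940, (B,merge)→1020, (A,nl_idx)→1160, (A,hash)→1440, (A,nl)→2020 …(+1); best=400 via (B,hash)
  {AC}: card=1000; try (A,hash)→2400, (A,nl_idx)→5000, (C,merge)→5900, (A,merge)→6300, (C,hash)→9200, (C,nl)→50100 …(+1); best=2400 via (A,hash)
  {ABC}: card=10000; try (B,hash)→3600, (C,hash)→10400, (B,merge)→13520, (C,merge)→16400, (B,nl)→22400, (C,nl)→500400; best=3600 via (B,hash)

3600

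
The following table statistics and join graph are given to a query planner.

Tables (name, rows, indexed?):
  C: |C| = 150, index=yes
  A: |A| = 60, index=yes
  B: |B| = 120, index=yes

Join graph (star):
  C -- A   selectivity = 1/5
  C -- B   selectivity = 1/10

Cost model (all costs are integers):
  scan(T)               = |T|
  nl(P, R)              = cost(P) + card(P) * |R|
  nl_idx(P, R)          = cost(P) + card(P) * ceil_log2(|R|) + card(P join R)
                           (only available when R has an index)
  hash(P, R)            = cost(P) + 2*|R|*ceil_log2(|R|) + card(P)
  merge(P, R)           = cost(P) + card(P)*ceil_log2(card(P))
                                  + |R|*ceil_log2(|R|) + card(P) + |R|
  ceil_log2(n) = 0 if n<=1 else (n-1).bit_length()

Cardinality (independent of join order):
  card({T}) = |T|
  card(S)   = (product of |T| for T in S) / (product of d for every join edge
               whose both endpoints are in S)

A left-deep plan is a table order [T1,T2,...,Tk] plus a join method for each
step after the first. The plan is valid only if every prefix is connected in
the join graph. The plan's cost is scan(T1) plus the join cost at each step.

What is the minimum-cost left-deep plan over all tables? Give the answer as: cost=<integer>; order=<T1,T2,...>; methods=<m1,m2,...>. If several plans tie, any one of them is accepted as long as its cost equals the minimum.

cost=4500; order=C,A,B; methods=hash,hash

Selinger DP (subsets sized 1..n):
  {C}: scan cost=150, card=150
  {A}: scan cost=60, card=60
  {B}: scan cost=120, card=120
  {AC}: card=1800; try (A,hash)→1020, (C,merge)→1830, (A,merge)→1920, (C,nl_idx)→2340, (C,hash)→2520, (A,nl_idx)→2850 …(+2); best=1020 via (A,hash)
  {BC}: card=1800; try (B,hash)→1980, (C,merge)→2430, (B,merge)→2460, (C,hash)→2640, (C,nl_idx)→2880, (B,nl_idx)→3000 …(+2); best=1980 via (B,hash)
  {ABC}: card=21600; try (B,hash)→4500, (A,hash)→4500, (B,merge)→23580, (A,merge)→24000, (A,nl_idx)→34380, (B,nl_idx)→35220 …(+2); best=4500 via (B,hash)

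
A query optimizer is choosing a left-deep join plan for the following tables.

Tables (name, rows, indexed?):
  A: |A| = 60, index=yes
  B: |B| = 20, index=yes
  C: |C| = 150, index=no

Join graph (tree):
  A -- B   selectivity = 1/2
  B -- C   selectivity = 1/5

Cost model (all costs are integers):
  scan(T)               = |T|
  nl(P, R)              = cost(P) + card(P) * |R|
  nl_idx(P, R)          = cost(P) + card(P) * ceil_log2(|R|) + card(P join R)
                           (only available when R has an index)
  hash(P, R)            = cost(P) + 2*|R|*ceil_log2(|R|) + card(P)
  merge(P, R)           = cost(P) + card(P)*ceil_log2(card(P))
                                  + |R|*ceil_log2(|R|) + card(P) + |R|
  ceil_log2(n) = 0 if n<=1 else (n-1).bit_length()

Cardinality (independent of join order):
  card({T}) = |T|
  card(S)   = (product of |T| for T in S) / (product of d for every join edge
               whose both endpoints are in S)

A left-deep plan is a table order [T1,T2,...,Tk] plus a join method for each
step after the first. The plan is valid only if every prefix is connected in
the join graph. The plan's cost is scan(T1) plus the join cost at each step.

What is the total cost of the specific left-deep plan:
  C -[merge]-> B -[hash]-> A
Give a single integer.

step 1: scan C: cost=150, card=150
step 2: join B via merge
    card(P join B) = 150*20/(5) = 600
    cost = 150 + 150*8 + 20*5 + 150 + 20 = 1620
step 3: join A via hash
    card(P join A) = 600*60/(2) = 18000
    cost = 1620 + 2*60*6 + 600 = 2940

2940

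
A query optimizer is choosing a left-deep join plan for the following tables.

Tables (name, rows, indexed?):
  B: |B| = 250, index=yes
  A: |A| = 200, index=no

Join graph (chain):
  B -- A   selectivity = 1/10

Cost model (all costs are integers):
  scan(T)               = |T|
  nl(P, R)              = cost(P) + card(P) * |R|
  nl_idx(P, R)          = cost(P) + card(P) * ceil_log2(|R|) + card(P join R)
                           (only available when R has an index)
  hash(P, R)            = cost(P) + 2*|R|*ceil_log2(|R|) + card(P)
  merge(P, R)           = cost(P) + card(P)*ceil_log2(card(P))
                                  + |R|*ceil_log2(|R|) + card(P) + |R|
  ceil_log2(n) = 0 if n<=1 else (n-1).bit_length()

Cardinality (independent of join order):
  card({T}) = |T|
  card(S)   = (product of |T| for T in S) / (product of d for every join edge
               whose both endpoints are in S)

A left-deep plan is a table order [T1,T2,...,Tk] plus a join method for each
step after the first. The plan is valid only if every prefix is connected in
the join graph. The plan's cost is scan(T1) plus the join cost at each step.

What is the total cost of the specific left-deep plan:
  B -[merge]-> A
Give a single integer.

step 1: scan B: cost=250, card=250
step 2: join A via merge
    card(P join A) = 250*200/(10) = 5000
    cost = 250 + 250*8 + 200*8 + 250 + 200 = 4300

4300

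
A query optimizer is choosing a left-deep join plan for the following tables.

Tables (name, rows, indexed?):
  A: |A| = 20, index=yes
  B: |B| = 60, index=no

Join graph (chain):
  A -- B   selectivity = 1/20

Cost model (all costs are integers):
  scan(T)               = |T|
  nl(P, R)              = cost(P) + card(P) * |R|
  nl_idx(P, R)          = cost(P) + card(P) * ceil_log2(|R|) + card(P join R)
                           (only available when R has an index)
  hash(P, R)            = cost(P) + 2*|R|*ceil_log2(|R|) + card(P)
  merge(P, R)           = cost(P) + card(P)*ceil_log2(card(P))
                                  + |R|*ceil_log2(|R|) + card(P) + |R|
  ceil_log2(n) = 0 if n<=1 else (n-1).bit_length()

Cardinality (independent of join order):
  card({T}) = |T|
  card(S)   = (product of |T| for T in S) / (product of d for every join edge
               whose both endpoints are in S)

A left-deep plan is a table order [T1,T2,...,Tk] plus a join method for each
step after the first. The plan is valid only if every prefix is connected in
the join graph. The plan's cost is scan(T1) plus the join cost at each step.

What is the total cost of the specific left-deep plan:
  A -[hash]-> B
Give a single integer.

760

step 1: scan A: cost=20, card=20
step 2: join B via hash
    card(P join B) = 20*60/(20) = 60
    cost = 20 + 2*60*6 + 20 = 760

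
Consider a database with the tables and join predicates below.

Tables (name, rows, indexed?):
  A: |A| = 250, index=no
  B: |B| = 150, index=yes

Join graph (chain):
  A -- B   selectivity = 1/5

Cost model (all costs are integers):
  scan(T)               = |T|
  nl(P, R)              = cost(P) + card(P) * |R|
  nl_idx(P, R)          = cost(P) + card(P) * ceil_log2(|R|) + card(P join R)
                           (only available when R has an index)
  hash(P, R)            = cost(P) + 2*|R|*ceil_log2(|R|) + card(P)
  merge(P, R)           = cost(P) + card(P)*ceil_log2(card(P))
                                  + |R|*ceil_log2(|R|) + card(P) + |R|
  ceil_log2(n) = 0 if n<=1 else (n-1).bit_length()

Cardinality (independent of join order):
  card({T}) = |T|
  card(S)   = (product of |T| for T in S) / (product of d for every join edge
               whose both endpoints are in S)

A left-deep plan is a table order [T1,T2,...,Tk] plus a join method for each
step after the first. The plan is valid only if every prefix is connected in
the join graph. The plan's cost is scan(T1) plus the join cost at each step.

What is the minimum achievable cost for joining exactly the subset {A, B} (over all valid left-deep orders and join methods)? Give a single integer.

Selinger DP over subsets of {A,B}:
  {A}: scan cost=250, card=250
  {B}: scan cost=150, card=150
  {AB}: card=7500; try (B,hash)→2900, (A,merge)→3750, (B,merge)→3850, (A,hash)→4300, (B,nl_idx)→9750, (A,nl)→37650 …(+1); best=2900 via (B,hash)

2900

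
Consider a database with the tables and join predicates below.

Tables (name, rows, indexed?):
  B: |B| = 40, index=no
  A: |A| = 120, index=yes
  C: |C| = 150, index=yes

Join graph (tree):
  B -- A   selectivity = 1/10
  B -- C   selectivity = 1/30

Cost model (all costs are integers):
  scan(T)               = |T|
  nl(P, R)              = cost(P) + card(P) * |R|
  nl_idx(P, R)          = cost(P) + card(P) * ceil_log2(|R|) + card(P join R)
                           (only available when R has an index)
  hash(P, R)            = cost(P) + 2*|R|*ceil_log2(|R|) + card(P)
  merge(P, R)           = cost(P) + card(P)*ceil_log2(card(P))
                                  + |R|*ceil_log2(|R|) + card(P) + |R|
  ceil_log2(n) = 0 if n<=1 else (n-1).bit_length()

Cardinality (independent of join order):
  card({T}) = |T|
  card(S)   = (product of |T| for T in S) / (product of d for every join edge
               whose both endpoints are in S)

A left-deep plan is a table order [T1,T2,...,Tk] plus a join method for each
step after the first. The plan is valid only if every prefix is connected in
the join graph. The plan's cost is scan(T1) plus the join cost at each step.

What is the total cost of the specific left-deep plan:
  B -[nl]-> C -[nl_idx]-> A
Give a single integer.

9840

step 1: scan B: cost=40, card=40
step 2: join C via nl
    card(P join C) = 40*150/(30) = 200
    cost = 40 + 40*150 = 6040
step 3: join A via nl_idx
    card(P join A) = 200*120/(10) = 2400
    cost = 6040 + 200*7 + 2400 = 9840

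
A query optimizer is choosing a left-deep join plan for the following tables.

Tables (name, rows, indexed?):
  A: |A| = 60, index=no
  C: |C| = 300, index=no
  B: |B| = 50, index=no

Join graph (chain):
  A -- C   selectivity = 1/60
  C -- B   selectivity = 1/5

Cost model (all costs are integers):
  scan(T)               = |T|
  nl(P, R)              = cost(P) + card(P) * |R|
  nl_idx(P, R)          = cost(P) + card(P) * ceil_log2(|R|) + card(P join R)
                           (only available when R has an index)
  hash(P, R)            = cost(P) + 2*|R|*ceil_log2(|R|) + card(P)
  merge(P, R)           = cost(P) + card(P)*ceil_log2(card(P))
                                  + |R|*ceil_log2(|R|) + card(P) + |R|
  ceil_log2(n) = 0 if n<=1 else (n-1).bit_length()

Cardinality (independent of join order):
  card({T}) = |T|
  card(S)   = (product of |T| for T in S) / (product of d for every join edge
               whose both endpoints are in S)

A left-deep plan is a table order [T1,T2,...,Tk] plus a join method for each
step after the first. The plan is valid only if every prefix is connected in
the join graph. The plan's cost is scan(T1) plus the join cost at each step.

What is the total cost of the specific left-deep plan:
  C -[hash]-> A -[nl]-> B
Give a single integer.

step 1: scan C: cost=300, card=300
step 2: join A via hash
    card(P join A) = 300*60/(60) = 300
    cost = 300 + 2*60*6 + 300 = 1320
step 3: join B via nl
    card(P join B) = 300*50/(5) = 3000
    cost = 1320 + 300*50 = 16320

16320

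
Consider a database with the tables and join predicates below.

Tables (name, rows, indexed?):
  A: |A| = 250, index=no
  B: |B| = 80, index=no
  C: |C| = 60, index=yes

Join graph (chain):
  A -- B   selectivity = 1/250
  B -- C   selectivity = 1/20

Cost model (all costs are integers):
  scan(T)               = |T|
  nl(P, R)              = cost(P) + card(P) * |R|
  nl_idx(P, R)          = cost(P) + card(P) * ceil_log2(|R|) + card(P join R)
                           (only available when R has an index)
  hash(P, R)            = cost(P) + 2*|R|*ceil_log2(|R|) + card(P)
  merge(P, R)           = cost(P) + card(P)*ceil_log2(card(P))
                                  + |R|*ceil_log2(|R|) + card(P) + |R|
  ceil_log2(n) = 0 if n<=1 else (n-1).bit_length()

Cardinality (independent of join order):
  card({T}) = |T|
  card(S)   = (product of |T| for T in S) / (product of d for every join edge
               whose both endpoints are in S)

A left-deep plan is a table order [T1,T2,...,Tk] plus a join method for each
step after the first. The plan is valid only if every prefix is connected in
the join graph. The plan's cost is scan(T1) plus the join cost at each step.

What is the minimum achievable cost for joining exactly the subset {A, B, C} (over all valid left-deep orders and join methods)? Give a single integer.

2340

Selinger DP over subsets of {A,B,C}:
  {A}: scan cost=250, card=250
  {B}: scan cost=80, card=80
  {C}: scan cost=60, card=60
  {AB}: card=80; try (B,hash)→1620, (A,merge)→2970, (B,merge)→3140, (A,hash)→4160, (A,nl)→20080, (B,nl)→20250; best=1620 via (B,hash)
  {BC}: card=240; try (C,nl_idx)→800, (C,hash)→880, (B,merge)→1120, (C,merge)→1140, (B,hash)→1240, (B,nl)→4860 …(+1); best=800 via (C,nl_idx)
  {ABC}: card=240; try (C,nl_idx)→2340, (C,hash)→2420, (C,merge)→2680, (A,hash)→5040, (A,merge)→5210, (C,nl)→6420 …(+1); best=2340 via (C,nl_idx)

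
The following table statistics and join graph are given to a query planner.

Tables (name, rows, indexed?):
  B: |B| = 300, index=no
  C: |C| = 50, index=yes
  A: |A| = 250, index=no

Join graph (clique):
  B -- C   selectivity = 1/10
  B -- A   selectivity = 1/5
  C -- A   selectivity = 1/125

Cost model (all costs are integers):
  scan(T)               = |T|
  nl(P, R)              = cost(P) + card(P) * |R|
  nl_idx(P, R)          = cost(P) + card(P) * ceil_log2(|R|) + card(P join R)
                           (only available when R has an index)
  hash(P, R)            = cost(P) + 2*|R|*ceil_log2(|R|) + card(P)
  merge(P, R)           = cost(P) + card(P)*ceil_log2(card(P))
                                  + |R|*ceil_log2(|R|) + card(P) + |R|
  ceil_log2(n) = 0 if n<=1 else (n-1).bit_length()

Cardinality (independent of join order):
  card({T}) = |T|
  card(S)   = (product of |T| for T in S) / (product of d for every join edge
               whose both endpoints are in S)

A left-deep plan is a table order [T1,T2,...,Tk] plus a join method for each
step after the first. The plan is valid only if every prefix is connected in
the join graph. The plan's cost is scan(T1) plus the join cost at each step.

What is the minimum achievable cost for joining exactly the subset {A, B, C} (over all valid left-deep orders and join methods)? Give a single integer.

Selinger DP over subsets of {A,B,C}:
  {B}: scan cost=300, card=300
  {C}: scan cost=50, card=50
  {A}: scan cost=250, card=250
  {BC}: card=1500; try (C,hash)→1200, (B,merge)→3400, (C,nl_idx)→3600, (C,merge)→3650, (B,hash)→5500, (B,nl)→15050 …(+1); best=1200 via (C,hash)
  {AB}: card=15000; try (A,hash)→4600, (B,merge)→5500, (A,merge)→5550, (B,hash)→5900, (B,nl)→75250, (A,nl)→75300; best=4600 via (A,hash)
  {AC}: card=100; try (C,hash)→1100, (C,nl_idx)→1850, (A,merge)→2650, (C,merge)→2850, (A,hash)→4100, (A,nl)→12550 …(+1); best=1100 via (C,hash)
  {ABC}: card=600; try (B,merge)→4900, (B,hash)→6600, (A,hash)→6700, (C,hash)→20200, (A,merge)→21450, (B,nl)→31100 …(+4); best=4900 via (B,merge)

4900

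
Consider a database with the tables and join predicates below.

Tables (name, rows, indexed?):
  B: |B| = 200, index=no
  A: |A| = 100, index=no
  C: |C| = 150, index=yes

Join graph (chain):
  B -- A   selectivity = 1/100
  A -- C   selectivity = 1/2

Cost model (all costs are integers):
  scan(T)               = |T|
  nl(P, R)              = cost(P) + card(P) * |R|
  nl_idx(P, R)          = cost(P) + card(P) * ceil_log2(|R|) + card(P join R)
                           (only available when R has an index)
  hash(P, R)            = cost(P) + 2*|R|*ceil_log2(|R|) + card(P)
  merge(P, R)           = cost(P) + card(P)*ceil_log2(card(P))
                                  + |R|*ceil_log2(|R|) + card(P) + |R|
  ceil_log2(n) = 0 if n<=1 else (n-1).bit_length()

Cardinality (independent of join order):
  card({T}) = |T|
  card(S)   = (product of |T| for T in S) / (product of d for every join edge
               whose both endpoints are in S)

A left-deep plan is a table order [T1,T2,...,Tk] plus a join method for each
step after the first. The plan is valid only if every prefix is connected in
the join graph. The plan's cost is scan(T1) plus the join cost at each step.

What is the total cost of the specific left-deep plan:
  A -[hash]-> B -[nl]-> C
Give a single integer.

33400

step 1: scan A: cost=100, card=100
step 2: join B via hash
    card(P join B) = 100*200/(100) = 200
    cost = 100 + 2*200*8 + 100 = 3400
step 3: join C via nl
    card(P join C) = 200*150/(2) = 15000
    cost = 3400 + 200*150 = 33400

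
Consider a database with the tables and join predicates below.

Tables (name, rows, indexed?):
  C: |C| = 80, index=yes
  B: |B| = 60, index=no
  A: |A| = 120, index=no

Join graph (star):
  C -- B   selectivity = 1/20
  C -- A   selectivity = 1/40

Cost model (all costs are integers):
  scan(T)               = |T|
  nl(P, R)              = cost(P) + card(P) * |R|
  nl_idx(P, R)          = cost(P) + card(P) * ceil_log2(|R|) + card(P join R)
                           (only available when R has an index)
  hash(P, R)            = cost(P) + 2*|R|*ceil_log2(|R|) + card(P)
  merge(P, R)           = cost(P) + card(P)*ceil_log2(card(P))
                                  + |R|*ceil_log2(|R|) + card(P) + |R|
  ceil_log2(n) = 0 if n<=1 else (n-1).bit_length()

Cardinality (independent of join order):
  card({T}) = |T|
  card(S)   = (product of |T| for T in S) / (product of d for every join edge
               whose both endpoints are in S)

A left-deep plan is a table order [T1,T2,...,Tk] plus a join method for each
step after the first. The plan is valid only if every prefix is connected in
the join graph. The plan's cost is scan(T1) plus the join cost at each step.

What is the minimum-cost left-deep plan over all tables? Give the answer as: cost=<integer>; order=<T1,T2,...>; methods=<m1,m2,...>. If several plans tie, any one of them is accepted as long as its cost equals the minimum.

cost=2160; order=A,C,B; methods=nl_idx,hash

Selinger DP (subsets sized 1..n):
  {C}: scan cost=80, card=80
  {B}: scan cost=60, card=60
  {A}: scan cost=120, card=120
  {BC}: card=240; try (C,nl_idx)→720, (B,hash)→880, (C,merge)→1120, (B,merge)→1140, (C,hash)→1240, (C,nl)→4860 …(+1); best=720 via (C,nl_idx)
  {AC}: card=240; try (C,nl_idx)→1200, (C,hash)→1360, (A,merge)→1680, (C,merge)→1720, (A,hash)→1840, (A,nl)→9680 …(+1); best=1200 via (C,nl_idx)
  {ABC}: card=720; try (B,hash)→2160, (A,hash)→2640, (B,merge)→3780, (A,merge)→3840, (B,nl)→15600, (A,nl)→29520; best=2160 via (B,hash)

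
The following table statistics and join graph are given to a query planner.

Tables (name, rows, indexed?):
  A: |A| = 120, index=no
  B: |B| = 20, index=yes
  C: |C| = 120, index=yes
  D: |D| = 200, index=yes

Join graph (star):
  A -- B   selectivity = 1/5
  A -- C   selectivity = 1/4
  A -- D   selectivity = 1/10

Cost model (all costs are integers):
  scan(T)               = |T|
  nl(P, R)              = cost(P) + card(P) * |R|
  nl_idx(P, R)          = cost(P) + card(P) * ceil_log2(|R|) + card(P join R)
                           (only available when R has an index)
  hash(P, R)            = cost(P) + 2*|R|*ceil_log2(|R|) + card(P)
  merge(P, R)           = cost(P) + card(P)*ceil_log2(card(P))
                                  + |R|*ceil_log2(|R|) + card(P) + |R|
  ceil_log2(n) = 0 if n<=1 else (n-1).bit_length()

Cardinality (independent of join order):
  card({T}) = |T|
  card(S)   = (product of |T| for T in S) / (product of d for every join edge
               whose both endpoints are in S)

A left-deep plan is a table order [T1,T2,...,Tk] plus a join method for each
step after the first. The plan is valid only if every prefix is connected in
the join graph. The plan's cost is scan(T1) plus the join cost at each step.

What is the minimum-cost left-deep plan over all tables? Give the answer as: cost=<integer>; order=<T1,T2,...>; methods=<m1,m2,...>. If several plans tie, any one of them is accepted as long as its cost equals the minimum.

Selinger DP (subsets sized 1..n):
  {A}: scan cost=120, card=120
  {B}: scan cost=20, card=20
  {C}: scan cost=120, card=120
  {D}: scan cost=200, card=200
  {AB}: card=480; try (B,hash)→440, (A,merge)→1100, (B,merge)→1200, (B,nl_idx)→1200, (A,hash)→1720, (A,nl)→2420 …(+1); best=440 via (B,hash)
  {AC}: card=3600; try (C,hash)→1920, (A,hash)→1920, (C,merge)→2040, (A,merge)→2040, (C,nl_idx)→4560, (C,nl)→14520 …(+1); best=1920 via (C,hash)
  {AD}: card=2400; try (A,hash)→2080, (D,merge)→2880, (A,merge)→2960, (D,hash)→3440, (D,nl_idx)→3480, (D,nl)→24120 …(+1); best=2080 via (A,hash)
  {ABC}: card=14400; try (C,hash)→2600, (B,hash)→5720, (C,merge)→6200, (C,nl_idx)→18200, (B,nl_idx)→34320, (B,merge)→48840 …(+2); best=2600 via (C,hash)
  {ABD}: card=9600; try (D,hash)→4120, (B,hash)→4680, (D,merge)→7040, (D,nl_idx)→13880, (B,nl_idx)→23680, (B,merge)→33400 …(+2); best=4120 via (D,hash)
  {ACD}: card=72000; try (C,hash)→6160, (D,hash)→8720, (C,merge)→34240, (D,merge)→50520, (C,nl_idx)→90880, (D,nl_idx)→102720 …(+2); best=6160 via (C,hash)
  {ABCD}: card=288000; try (C,hash)→15400, (D,hash)→20200, (B,hash)→78360, (C,merge)→149080, (D,merge)→220400, (C,nl_idx)→359320 …(+6); best=15400 via (C,hash)

cost=15400; order=A,B,D,C; methods=hash,hash,hash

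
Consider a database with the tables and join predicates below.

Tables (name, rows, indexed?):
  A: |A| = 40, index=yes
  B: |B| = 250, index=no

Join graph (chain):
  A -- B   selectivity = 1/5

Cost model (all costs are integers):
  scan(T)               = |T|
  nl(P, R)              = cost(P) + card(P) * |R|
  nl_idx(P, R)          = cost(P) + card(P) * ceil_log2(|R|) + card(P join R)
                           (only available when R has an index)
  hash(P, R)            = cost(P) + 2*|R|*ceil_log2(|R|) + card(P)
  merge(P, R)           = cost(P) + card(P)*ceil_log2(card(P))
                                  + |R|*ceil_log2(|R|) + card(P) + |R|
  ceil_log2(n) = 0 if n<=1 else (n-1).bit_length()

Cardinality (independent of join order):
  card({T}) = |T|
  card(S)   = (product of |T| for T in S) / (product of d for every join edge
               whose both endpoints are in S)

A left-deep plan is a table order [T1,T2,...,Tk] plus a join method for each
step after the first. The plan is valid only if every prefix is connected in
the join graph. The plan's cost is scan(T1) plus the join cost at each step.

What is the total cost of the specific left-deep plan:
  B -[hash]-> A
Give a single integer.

980

step 1: scan B: cost=250, card=250
step 2: join A via hash
    card(P join A) = 250*40/(5) = 2000
    cost = 250 + 2*40*6 + 250 = 980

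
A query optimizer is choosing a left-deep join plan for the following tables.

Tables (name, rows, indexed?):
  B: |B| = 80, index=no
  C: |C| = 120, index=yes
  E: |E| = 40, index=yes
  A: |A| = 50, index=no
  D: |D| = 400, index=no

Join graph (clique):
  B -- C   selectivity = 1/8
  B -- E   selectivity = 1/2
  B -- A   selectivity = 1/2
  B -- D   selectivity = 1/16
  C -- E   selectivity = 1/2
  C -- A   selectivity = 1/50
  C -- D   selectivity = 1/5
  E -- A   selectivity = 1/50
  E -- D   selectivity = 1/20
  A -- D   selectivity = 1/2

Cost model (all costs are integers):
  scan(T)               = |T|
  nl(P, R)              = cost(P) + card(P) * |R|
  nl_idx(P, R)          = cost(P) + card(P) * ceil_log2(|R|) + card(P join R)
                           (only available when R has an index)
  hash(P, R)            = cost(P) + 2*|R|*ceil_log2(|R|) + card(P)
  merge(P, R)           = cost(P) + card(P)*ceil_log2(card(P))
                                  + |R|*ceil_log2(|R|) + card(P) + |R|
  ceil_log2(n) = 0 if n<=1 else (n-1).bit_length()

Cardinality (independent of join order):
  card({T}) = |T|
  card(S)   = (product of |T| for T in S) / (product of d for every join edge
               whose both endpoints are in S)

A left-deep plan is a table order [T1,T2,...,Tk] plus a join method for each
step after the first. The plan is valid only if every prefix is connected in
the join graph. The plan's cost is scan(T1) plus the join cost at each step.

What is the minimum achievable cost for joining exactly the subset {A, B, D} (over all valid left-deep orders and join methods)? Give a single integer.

4520

Selinger DP over subsets of {A,B,D}:
  {B}: scan cost=80, card=80
  {A}: scan cost=50, card=50
  {D}: scan cost=400, card=400
  {AB}: card=2000; try (A,hash)→760, (B,merge)→1040, (A,merge)→1070, (B,hash)→1220, (B,nl)→4050, (A,nl)→4080; best=760 via (A,hash)
  {BD}: card=2000; try (B,hash)→1920, (D,merge)→4720, (B,merge)→5040, (D,hash)→7360, (D,nl)→32080, (B,nl)→32400; best=1920 via (B,hash)
  {AD}: card=10000; try (A,hash)→1400, (D,merge)→4400, (A,merge)→4750, (D,hash)→7300, (D,nl)→20050, (A,nl)→20400; best=1400 via (A,hash)
  {ABD}: card=25000; try (A,hash)→4520, (D,hash)→9960, (B,hash)→12520, (A,merge)→26270, (D,merge)→28760, (A,nl)→101920 …(+3); best=4520 via (A,hash)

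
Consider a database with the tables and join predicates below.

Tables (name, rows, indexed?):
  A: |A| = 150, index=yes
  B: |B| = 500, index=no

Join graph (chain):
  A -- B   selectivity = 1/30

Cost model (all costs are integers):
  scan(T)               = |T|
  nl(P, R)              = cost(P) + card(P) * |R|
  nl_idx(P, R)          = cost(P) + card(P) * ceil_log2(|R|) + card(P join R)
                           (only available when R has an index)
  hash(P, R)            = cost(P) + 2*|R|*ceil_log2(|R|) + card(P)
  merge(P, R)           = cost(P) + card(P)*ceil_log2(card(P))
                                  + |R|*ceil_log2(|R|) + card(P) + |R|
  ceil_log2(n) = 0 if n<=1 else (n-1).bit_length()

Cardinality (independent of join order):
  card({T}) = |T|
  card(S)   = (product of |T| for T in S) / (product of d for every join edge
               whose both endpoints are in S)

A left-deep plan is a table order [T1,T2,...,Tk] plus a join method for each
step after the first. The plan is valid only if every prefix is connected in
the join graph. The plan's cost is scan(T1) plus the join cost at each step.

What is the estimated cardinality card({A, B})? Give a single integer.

Tables in S: A(150), B(500)
Edges inside S: A-B(d=30)
numerator = 150 * 500 = 75000
denominator = 30 = 30
card(S) = 75000 / 30 = 2500

2500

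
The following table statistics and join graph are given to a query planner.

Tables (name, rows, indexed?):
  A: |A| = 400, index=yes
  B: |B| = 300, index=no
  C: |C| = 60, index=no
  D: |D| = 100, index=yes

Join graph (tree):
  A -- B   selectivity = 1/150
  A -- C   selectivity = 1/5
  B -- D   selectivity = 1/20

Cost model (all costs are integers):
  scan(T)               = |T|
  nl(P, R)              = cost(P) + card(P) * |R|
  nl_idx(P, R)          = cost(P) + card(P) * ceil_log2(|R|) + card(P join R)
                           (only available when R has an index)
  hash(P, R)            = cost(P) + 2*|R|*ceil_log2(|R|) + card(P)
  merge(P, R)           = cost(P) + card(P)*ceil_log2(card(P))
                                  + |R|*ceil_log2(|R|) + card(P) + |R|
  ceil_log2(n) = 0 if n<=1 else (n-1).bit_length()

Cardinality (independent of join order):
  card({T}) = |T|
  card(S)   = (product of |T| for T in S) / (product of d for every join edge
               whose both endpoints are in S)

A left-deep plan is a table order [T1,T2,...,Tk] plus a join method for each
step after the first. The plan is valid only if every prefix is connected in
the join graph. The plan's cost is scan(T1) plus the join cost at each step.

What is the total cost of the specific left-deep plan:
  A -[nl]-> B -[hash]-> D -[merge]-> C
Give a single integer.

step 1: scan A: cost=400, card=400
step 2: join B via nl
    card(P join B) = 400*300/(150) = 800
    cost = 400 + 400*300 = 120400
step 3: join D via hash
    card(P join D) = 800*100/(20) = 4000
    cost = 120400 + 2*100*7 + 800 = 122600
step 4: join C via merge
    card(P join C) = 4000*60/(5) = 48000
    cost = 122600 + 4000*12 + 60*6 + 4000 + 60 = 175020

175020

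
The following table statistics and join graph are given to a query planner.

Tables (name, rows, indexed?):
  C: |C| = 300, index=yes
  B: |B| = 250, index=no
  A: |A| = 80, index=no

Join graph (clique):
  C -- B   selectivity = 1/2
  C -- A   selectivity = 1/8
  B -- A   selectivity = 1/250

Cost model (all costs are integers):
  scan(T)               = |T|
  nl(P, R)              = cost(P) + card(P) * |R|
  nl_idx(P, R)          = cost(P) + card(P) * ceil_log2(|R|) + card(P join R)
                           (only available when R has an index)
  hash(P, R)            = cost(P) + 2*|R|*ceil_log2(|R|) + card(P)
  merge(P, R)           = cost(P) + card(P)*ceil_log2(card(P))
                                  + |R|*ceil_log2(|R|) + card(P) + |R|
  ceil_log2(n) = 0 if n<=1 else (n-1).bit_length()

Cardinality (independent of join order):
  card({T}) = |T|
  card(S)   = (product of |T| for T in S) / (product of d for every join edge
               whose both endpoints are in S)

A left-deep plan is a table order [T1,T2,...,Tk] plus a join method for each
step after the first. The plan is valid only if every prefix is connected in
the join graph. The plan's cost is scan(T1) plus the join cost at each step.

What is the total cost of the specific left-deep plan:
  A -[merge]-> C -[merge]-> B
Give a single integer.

44970

step 1: scan A: cost=80, card=80
step 2: join C via merge
    card(P join C) = 80*300/(8) = 3000
    cost = 80 + 80*7 + 300*9 + 80 + 300 = 3720
step 3: join B via merge
    card(P join B) = 3000*250/(2*250) = 1500
    cost = 3720 + 3000*12 + 250*8 + 3000 + 250 = 44970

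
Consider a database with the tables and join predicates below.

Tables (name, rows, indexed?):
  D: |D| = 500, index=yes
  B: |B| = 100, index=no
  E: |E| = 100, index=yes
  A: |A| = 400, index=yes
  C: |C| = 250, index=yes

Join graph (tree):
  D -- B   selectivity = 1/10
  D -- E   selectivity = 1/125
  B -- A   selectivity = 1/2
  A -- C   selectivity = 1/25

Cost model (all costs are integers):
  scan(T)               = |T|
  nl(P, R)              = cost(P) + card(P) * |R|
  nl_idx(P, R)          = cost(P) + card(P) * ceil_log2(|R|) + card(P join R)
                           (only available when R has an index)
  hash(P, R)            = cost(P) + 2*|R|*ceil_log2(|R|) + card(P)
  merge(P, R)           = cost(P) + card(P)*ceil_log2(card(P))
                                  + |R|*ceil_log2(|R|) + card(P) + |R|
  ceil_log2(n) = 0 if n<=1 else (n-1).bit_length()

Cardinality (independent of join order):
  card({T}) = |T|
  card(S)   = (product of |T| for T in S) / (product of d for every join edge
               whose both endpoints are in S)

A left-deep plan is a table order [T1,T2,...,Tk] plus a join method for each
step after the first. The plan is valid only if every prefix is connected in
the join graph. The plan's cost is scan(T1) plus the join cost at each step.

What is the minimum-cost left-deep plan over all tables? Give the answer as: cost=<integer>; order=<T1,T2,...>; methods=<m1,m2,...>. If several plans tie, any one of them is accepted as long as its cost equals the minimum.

cost=818400; order=E,D,B,A,C; methods=nl_idx,hash,hash,hash

Selinger DP (subsets sized 1..n):
  {D}: scan cost=500, card=500
  {B}: scan cost=100, card=100
  {E}: scan cost=100, card=100
  {A}: scan cost=400, card=400
  {C}: scan cost=250, card=250
  {BD}: card=5000; try (B,hash)→2400, (D,merge)→5900, (D,nl_idx)→6000, (B,merge)→6300, (D,hash)→9200, (D,nl)→50100 …(+1); best=2400 via (B,hash)
  {DE}: card=400; try (D,nl_idx)→1400, (E,hash)→2400, (E,nl_idx)→4400, (D,merge)→5900, (E,merge)→6300, (D,hash)→9200 …(+2); best=1400 via (D,nl_idx)
  {AB}: card=20000; try (B,hash)→2200, (A,merge)→4900, (B,merge)→5200, (A,hash)→7400, (A,nl_idx)→21000, (A,nl)→40100 …(+1); best=2200 via (B,hash)
  {AC}: card=4000; try (C,hash)→4800, (A,merge)→6500, (A,nl_idx)→6500, (C,merge)→6650, (C,nl_idx)→7600, (A,hash)→7700 …(+2); best=4800 via (C,hash)
  {BDE}: card=4000; try (B,hash)→3200, (B,merge)→6200, (E,hash)→8800, (E,nl_idx)→41400, (B,nl)→41400, (E,merge)→73200 …(+1); best=3200 via (B,hash)
  {ABD}: card=1000000; try (A,hash)→14600, (D,hash)→31200, (A,merge)→76400, (D,merge)→327200, (A,nl_idx)→1047400, (D,nl_idx)→1182200 …(+2); best=14600 via (A,hash)
  {ABC}: card=200000; try (B,hash)→10200, (C,hash)→26200, (B,merge)→57600, (C,merge)→324450, (C,nl_idx)→362200, (B,nl)→404800 …(+1); best=10200 via (B,hash)
  {ABDE}: card=800000; try (A,hash)→14400, (A,merge)→59200, (A,nl_idx)→839200, (E,hash)→1016000, (A,nl)→1603200, (E,nl_idx)→7814600 …(+2); best=14400 via (A,hash)
  {ABCD}: card=10000000; try (D,hash)→219200, (C,hash)→1018600, (D,merge)→3815200, (D,nl_idx)→11810200, (C,nl_idx)→18014600, (C,merge)→21016850 …(+2); best=219200 via (D,hash)
  {ABCDE}: card=8000000; try (C,hash)→818400, (E,hash)→10220600, (C,nl_idx)→14414400, (C,merge)→16816650, (E,nl_idx)→78219200, (C,nl)→200014400 …(+2); best=818400 via (C,hash)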